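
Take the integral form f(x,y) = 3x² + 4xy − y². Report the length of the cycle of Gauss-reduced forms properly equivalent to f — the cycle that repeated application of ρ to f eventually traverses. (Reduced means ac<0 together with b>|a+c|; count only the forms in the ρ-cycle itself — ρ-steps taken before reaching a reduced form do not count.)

D = 28, ⌊√D⌋ = 5
river: ρ → (-1,4,3)
river: ρ → (3,2,-2)
river: ρ → (-2,2,3)
river: ρ → (3,4,-1)
ρ-cycle length = 4 (tail of 0 descent steps not counted)

4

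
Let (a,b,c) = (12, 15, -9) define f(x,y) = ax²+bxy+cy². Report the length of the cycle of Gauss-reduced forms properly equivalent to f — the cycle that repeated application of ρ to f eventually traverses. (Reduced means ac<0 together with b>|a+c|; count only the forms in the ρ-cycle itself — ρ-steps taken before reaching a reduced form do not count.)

D = 657, ⌊√D⌋ = 25
river: ρ → (-9,21,6)
river: ρ → (6,15,-18)
river: ρ → (-18,21,3)
river: ρ → (3,21,-18)
river: ρ → (-18,15,6)
river: ρ → (6,21,-9)
river: ρ → (-9,15,12)
river: ρ → (12,9,-12)
river: ρ → (-12,15,9)
river: ρ → (9,21,-6)
river: ρ → (-6,15,18)
river: ρ → (18,21,-3)
river: ρ → (-3,21,18)
river: ρ → (18,15,-6)
river: ρ → (-6,21,9)
river: ρ → (9,15,-12)
river: ρ → (-12,9,12)
river: ρ → (12,15,-9)
ρ-cycle length = 18 (tail of 0 descent steps not counted)

18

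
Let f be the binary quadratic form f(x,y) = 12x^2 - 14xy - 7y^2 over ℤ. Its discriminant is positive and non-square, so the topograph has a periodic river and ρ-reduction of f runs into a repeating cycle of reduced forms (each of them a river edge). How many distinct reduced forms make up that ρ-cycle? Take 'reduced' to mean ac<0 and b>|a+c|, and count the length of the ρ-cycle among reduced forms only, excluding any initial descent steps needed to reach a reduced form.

D = 532, ⌊√D⌋ = 23
descent: ρ → (-7,14,12)  [lands on river]
river: ρ → (12,10,-9)
river: ρ → (-9,8,13)
river: ρ → (13,18,-4)
river: ρ → (-4,22,3)
river: ρ → (3,20,-11)
river: ρ → (-11,2,12)
river: ρ → (12,22,-1)
river: ρ → (-1,22,12)
river: ρ → (12,2,-11)
river: ρ → (-11,20,3)
river: ρ → (3,22,-4)
river: ρ → (-4,18,13)
river: ρ → (13,8,-9)
river: ρ → (-9,10,12)
river: ρ → (12,14,-7)
ρ-cycle length = 16 (tail of 1 descent step not counted)

16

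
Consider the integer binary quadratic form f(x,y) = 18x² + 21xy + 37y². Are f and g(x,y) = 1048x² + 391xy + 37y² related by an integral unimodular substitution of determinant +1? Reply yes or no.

D₁ = -2223, D₂ = -2223
f: translate: b→-15 (≡21 mod 36), so (18,21,37)→(18,-15,34)
f: reduced (well bottom): (18,-15,34) with a≤c, −a<b≤a
g: flip: (1048,391,37)→(37,-391,1048)
g: translate: b→-21 (≡-391 mod 74), so (37,-391,1048)→(37,-21,18)
g: flip: (37,-21,18)→(18,21,37)
g: translate: b→-15 (≡21 mod 36), so (18,21,37)→(18,-15,34)
g: reduced (well bottom): (18,-15,34) with a≤c, −a<b≤a
reduced forms (18, -15, 34) vs (18, -15, 34) ⇒ equivalent

yes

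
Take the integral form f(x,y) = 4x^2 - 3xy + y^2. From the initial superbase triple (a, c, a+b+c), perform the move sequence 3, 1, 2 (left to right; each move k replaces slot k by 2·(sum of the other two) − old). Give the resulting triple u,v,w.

start (4,1,2) = (f(1,0),f(0,1),f(1,1))
replace slot 3: 2·(4+1) − 2 = 8 → (4,1,8)
replace slot 1: 2·(1+8) − 4 = 14 → (14,1,8)
replace slot 2: 2·(14+8) − 1 = 43 → (14,43,8)

14,43,8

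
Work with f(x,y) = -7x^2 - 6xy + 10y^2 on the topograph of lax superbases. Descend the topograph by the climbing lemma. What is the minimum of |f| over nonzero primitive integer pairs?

descent: ρ → (10,6,-7)  [lands on river]
river: ρ → (-7,8,9)
river: ρ → (9,10,-6)
river: ρ → (-6,14,5)
river: ρ → (5,16,-3)
river: ρ → (-3,14,10)
closes: descent 1, river 6
min |a| on river = 3

3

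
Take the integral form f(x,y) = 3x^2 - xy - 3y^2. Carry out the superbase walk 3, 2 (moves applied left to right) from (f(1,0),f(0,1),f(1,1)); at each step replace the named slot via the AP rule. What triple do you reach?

start (3,-3,-1) = (f(1,0),f(0,1),f(1,1))
replace slot 3: 2·(3+(-3)) − (-1) = 1 → (3,-3,1)
replace slot 2: 2·(3+1) − (-3) = 11 → (3,11,1)

3,11,1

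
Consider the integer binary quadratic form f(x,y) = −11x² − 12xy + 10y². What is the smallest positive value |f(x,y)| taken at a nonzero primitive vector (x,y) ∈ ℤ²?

descent: ρ → (10,12,-11)  [lands on river]
river: ρ → (-11,10,11)
river: ρ → (11,12,-10)
river: ρ → (-10,8,13)
river: ρ → (13,18,-5)
river: ρ → (-5,22,5)
river: ρ → (5,18,-13)
river: ρ → (-13,8,10)
closes: descent 1, river 8
min |a| on river = 5

5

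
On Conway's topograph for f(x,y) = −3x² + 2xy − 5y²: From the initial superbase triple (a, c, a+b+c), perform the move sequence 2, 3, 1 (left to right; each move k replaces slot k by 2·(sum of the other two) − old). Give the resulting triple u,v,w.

start (-3,-5,-6) = (f(1,0),f(0,1),f(1,1))
replace slot 2: 2·((-3)+(-6)) − (-5) = -13 → (-3,-13,-6)
replace slot 3: 2·((-3)+(-13)) − (-6) = -26 → (-3,-13,-26)
replace slot 1: 2·((-13)+(-26)) − (-3) = -75 → (-75,-13,-26)

-75,-13,-26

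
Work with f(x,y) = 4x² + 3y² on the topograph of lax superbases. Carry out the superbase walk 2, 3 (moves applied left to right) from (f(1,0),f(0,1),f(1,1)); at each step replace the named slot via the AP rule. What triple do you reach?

start (4,3,7) = (f(1,0),f(0,1),f(1,1))
replace slot 2: 2·(4+7) − 3 = 19 → (4,19,7)
replace slot 3: 2·(4+19) − 7 = 39 → (4,19,39)

4,19,39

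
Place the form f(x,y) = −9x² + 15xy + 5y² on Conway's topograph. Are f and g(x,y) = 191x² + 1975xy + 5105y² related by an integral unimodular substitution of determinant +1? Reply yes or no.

D₁ = 405, D₂ = 405
river cycle of f (length 6): (5, 15, -9), (-9, 3, 11), (11, 19, -1), (-1, 19, 11), (11, 3, -9), (-9, 15, 5)
river cycle of g (length 6): (5, 15, -9), (-9, 3, 11), (11, 19, -1), (-1, 19, 11), (11, 3, -9), (-9, 15, 5)
cycles coincide ⇒ equivalent

yes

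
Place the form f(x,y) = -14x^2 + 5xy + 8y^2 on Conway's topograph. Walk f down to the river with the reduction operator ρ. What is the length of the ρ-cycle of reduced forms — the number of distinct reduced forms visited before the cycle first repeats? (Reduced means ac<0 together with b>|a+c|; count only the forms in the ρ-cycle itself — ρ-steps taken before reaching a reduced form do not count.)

D = 473, ⌊√D⌋ = 21
descent: ρ → (8,11,-11)  [lands on river]
river: ρ → (-11,11,8)
river: ρ → (8,21,-1)
river: ρ → (-1,21,8)
ρ-cycle length = 4 (tail of 1 descent step not counted)

4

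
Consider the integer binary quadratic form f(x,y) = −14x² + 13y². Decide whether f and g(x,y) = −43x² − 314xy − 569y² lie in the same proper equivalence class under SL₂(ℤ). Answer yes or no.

D₁ = 728, D₂ = 728
river cycle of f (length 2): (13, 26, -1), (-1, 26, 13)
river cycle of g (length 2): (-1, 26, 13), (13, 26, -1)
cycles coincide ⇒ equivalent

yes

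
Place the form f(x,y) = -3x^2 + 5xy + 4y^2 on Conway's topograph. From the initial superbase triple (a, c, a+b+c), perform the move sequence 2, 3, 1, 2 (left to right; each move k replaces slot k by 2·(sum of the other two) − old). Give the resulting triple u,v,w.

start (-3,4,6) = (f(1,0),f(0,1),f(1,1))
replace slot 2: 2·((-3)+6) − 4 = 2 → (-3,2,6)
replace slot 3: 2·((-3)+2) − 6 = -8 → (-3,2,-8)
replace slot 1: 2·(2+(-8)) − (-3) = -9 → (-9,2,-8)
replace slot 2: 2·((-9)+(-8)) − 2 = -36 → (-9,-36,-8)

-9,-36,-8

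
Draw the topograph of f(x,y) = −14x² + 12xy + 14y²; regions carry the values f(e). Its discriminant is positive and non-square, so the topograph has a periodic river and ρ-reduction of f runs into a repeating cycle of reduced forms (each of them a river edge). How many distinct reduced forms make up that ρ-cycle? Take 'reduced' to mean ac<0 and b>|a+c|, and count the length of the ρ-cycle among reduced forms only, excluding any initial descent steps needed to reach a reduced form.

D = 928, ⌊√D⌋ = 30
river: ρ → (14,16,-12)
river: ρ → (-12,8,18)
river: ρ → (18,28,-2)
river: ρ → (-2,28,18)
river: ρ → (18,8,-12)
river: ρ → (-12,16,14)
river: ρ → (14,12,-14)
river: ρ → (-14,16,12)
river: ρ → (12,8,-18)
river: ρ → (-18,28,2)
river: ρ → (2,28,-18)
river: ρ → (-18,8,12)
river: ρ → (12,16,-14)
river: ρ → (-14,12,14)
ρ-cycle length = 14 (tail of 0 descent steps not counted)

14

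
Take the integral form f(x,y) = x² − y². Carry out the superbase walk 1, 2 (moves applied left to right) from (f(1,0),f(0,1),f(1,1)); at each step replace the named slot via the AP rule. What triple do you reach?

start (1,-1,0) = (f(1,0),f(0,1),f(1,1))
replace slot 1: 2·((-1)+0) − 1 = -3 → (-3,-1,0)
replace slot 2: 2·((-3)+0) − (-1) = -5 → (-3,-5,0)

-3,-5,0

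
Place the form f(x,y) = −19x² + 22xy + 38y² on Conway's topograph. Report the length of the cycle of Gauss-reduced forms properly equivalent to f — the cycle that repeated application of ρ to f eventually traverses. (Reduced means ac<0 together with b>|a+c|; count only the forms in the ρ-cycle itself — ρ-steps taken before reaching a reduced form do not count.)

D = 3372, ⌊√D⌋ = 58
river: ρ → (38,54,-3)
river: ρ → (-3,54,38)
river: ρ → (38,22,-19)
river: ρ → (-19,54,6)
river: ρ → (6,54,-19)
river: ρ → (-19,22,38)
ρ-cycle length = 6 (tail of 0 descent steps not counted)

6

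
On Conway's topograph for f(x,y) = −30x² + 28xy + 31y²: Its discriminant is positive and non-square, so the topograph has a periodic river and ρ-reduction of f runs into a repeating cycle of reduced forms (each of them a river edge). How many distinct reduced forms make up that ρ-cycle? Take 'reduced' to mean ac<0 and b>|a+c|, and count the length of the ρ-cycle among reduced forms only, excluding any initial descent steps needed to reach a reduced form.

D = 4504, ⌊√D⌋ = 67
river: ρ → (31,34,-27)
river: ρ → (-27,20,38)
river: ρ → (38,56,-9)
river: ρ → (-9,52,50)
river: ρ → (50,48,-11)
river: ρ → (-11,62,15)
river: ρ → (15,58,-19)
river: ρ → (-19,56,18)
river: ρ → (18,52,-25)
river: ρ → (-25,48,22)
river: ρ → (22,40,-33)
river: ρ → (-33,26,29)
river: ρ → (29,32,-30)
river: ρ → (-30,28,31)
ρ-cycle length = 14 (tail of 0 descent steps not counted)

14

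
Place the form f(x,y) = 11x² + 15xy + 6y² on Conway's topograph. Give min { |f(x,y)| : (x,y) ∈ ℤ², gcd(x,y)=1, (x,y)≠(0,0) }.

translate: b→-7 (≡15 mod 22), so (11,15,6)→(11,-7,2)
flip: (11,-7,2)→(2,7,11)
translate: b→-1 (≡7 mod 4), so (2,7,11)→(2,-1,5)
reduced (well bottom): (2,-1,5) with a≤c, −a<b≤a
well minimum = a = 2

2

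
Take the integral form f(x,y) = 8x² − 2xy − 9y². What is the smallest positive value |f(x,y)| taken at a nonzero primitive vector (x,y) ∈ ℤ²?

descent: ρ → (-9,2,8)  [lands on river]
river: ρ → (8,14,-3)
river: ρ → (-3,16,3)
river: ρ → (3,14,-8)
river: ρ → (-8,2,9)
river: ρ → (9,16,-1)
river: ρ → (-1,16,9)
river: ρ → (9,2,-8)
river: ρ → (-8,14,3)
river: ρ → (3,16,-3)
river: ρ → (-3,14,8)
river: ρ → (8,2,-9)
river: ρ → (-9,16,1)
river: ρ → (1,16,-9)
closes: descent 1, river 14
min |a| on river = 1

1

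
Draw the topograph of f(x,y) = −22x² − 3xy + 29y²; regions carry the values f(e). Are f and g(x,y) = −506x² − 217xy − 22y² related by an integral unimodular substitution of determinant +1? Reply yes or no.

D₁ = 2561, D₂ = 2561
river cycle of f (length 42): (-22, 41, 10), (10, 39, -26), (-26, 13, 23), (23, 33, -16), (-16, 31, 25), (25, 19, -22), (-22, 25, 22), (22, 19, -25), (-25, 31, 16), (16, 33, -23), … (32 more)
river cycle of g (length 42): (-22, 41, 10), (10, 39, -26), (-26, 13, 23), (23, 33, -16), (-16, 31, 25), (25, 19, -22), (-22, 25, 22), (22, 19, -25), (-25, 31, 16), (16, 33, -23), … (32 more)
cycles coincide ⇒ equivalent

yes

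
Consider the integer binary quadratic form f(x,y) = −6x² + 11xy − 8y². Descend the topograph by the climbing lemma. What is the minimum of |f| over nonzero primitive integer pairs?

translate: b→1 (≡-11 mod 12), so (6,-11,8)→(6,1,3)
flip: (6,1,3)→(3,-1,6)
reduced (well bottom): (3,-1,6) with a≤c, −a<b≤a
well minimum |f| = |-3| = 3 (negative-definite)

3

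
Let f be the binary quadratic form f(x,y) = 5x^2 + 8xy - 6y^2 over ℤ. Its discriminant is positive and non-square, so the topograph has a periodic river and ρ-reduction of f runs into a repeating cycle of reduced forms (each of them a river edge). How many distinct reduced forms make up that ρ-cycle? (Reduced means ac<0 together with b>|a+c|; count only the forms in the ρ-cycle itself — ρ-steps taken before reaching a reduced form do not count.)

D = 184, ⌊√D⌋ = 13
river: ρ → (-6,4,7)
river: ρ → (7,10,-3)
river: ρ → (-3,8,10)
river: ρ → (10,12,-1)
river: ρ → (-1,12,10)
river: ρ → (10,8,-3)
river: ρ → (-3,10,7)
river: ρ → (7,4,-6)
river: ρ → (-6,8,5)
river: ρ → (5,12,-2)
river: ρ → (-2,12,5)
river: ρ → (5,8,-6)
ρ-cycle length = 12 (tail of 0 descent steps not counted)

12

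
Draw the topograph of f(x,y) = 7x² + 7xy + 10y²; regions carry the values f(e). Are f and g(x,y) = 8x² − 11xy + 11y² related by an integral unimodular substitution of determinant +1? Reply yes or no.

D₁ = -231, D₂ = -231
f: reduced (well bottom): (7,7,10) with a≤c, −a<b≤a
g: translate: b→5 (≡-11 mod 16), so (8,-11,11)→(8,5,8)
g: reduced (well bottom): (8,5,8) with a≤c, −a<b≤a
reduced forms (7, 7, 10) vs (8, 5, 8) ⇒ inequivalent

no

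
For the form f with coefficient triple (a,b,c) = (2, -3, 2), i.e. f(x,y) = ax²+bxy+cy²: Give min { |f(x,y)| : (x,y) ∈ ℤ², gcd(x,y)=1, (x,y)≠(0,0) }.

translate: b→1 (≡-3 mod 4), so (2,-3,2)→(2,1,1)
flip: (2,1,1)→(1,-1,2)
translate: b→1 (≡-1 mod 2), so (1,-1,2)→(1,1,2)
reduced (well bottom): (1,1,2) with a≤c, −a<b≤a
well minimum = a = 1

1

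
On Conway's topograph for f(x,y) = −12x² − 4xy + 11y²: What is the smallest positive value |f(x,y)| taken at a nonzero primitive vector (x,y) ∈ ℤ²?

descent: ρ → (11,4,-12)  [lands on river]
river: ρ → (-12,20,3)
river: ρ → (3,22,-5)
river: ρ → (-5,18,11)
closes: descent 1, river 4
min |a| on river = 3

3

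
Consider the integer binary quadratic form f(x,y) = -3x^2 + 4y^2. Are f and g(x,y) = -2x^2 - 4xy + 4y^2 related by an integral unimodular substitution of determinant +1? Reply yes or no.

D₁ = 48, D₂ = 48
river cycle of f (length 2): (-3, 6, 1), (1, 6, -3)
river cycle of g (length 2): (4, 4, -2), (-2, 4, 4)
cycles differ ⇒ inequivalent

no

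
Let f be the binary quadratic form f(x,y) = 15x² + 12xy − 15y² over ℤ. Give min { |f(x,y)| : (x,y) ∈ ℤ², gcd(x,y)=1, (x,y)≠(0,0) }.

river: ρ → (-15,18,12)
river: ρ → (12,30,-3)
river: ρ → (-3,30,12)
river: ρ → (12,18,-15)
river: ρ → (-15,12,15)
river: ρ → (15,18,-12)
river: ρ → (-12,30,3)
river: ρ → (3,30,-12)
river: ρ → (-12,18,15)
river: ρ → (15,12,-15)
closes: descent 0, river 10
min |a| on river = 3

3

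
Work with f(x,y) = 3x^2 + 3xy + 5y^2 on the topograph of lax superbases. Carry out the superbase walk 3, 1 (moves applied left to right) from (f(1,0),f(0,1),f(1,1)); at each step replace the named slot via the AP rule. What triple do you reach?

start (3,5,11) = (f(1,0),f(0,1),f(1,1))
replace slot 3: 2·(3+5) − 11 = 5 → (3,5,5)
replace slot 1: 2·(5+5) − 3 = 17 → (17,5,5)

17,5,5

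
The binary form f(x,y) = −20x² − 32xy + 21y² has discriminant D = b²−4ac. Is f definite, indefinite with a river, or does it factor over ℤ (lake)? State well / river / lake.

D = b²−4ac = (-32)² − 4·(-20)·21 = 2704
D = 52² is a perfect square ⇒ form factors over ℤ ⇒ lakes

lake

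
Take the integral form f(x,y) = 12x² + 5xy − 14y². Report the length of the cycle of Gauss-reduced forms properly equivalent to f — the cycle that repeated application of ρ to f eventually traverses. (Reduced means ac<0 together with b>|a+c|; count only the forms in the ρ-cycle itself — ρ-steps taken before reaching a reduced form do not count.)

D = 697, ⌊√D⌋ = 26
river: ρ → (-14,23,3)
river: ρ → (3,25,-6)
river: ρ → (-6,23,7)
river: ρ → (7,19,-12)
river: ρ → (-12,5,14)
river: ρ → (14,23,-3)
river: ρ → (-3,25,6)
river: ρ → (6,23,-7)
river: ρ → (-7,19,12)
river: ρ → (12,5,-14)
ρ-cycle length = 10 (tail of 0 descent steps not counted)

10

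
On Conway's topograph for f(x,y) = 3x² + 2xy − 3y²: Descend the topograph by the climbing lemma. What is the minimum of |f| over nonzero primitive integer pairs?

river: ρ → (-3,4,2)
river: ρ → (2,4,-3)
river: ρ → (-3,2,3)
river: ρ → (3,4,-2)
river: ρ → (-2,4,3)
river: ρ → (3,2,-3)
closes: descent 0, river 6
min |a| on river = 2

2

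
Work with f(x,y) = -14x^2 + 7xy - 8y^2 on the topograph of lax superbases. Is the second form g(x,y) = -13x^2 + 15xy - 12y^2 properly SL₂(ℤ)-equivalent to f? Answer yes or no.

D₁ = -399, D₂ = -399
f is negative-definite; reduce −f:
−f: flip: (14,-7,8)→(8,7,14)
−f: reduced (well bottom): (8,7,14) with a≤c, −a<b≤a
flip sign back: reduced form of f is (-8,-7,-14)
g is negative-definite; reduce −g:
−g: translate: b→11 (≡-15 mod 26), so (13,-15,12)→(13,11,10)
−g: flip: (13,11,10)→(10,-11,13)
−g: translate: b→9 (≡-11 mod 20), so (10,-11,13)→(10,9,12)
−g: reduced (well bottom): (10,9,12) with a≤c, −a<b≤a
flip sign back: reduced form of g is (-10,-9,-12)
reduced forms (-8, -7, -14) vs (-10, -9, -12) ⇒ inequivalent

no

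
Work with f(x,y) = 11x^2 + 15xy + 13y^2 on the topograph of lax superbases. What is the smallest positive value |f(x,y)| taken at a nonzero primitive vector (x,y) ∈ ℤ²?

translate: b→-7 (≡15 mod 22), so (11,15,13)→(11,-7,9)
flip: (11,-7,9)→(9,7,11)
reduced (well bottom): (9,7,11) with a≤c, −a<b≤a
well minimum = a = 9

9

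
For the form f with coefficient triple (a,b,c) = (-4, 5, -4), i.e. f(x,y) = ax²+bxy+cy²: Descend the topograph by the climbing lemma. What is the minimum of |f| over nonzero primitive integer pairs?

translate: b→3 (≡-5 mod 8), so (4,-5,4)→(4,3,3)
flip: (4,3,3)→(3,-3,4)
translate: b→3 (≡-3 mod 6), so (3,-3,4)→(3,3,4)
reduced (well bottom): (3,3,4) with a≤c, −a<b≤a
well minimum |f| = |-3| = 3 (negative-definite)

3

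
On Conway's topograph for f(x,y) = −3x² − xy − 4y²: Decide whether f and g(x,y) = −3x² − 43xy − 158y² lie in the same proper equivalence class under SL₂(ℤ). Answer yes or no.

D₁ = -47, D₂ = -47
f is negative-definite; reduce −f:
−f: reduced (well bottom): (3,1,4) with a≤c, −a<b≤a
flip sign back: reduced form of f is (-3,-1,-4)
g is negative-definite; reduce −g:
−g: translate: b→1 (≡43 mod 6), so (3,43,158)→(3,1,4)
−g: reduced (well bottom): (3,1,4) with a≤c, −a<b≤a
flip sign back: reduced form of g is (-3,-1,-4)
reduced forms (-3, -1, -4) vs (-3, -1, -4) ⇒ equivalent

yes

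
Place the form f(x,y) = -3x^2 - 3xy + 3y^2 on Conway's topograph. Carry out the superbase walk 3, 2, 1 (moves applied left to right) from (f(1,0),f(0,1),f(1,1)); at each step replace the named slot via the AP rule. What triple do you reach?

start (-3,3,-3) = (f(1,0),f(0,1),f(1,1))
replace slot 3: 2·((-3)+3) − (-3) = 3 → (-3,3,3)
replace slot 2: 2·((-3)+3) − 3 = -3 → (-3,-3,3)
replace slot 1: 2·((-3)+3) − (-3) = 3 → (3,-3,3)

3,-3,3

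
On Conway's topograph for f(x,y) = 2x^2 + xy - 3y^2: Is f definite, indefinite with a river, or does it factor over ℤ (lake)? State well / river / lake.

D = b²−4ac = 1² − 4·2·(-3) = 25
D = 5² is a perfect square ⇒ form factors over ℤ ⇒ lakes

lake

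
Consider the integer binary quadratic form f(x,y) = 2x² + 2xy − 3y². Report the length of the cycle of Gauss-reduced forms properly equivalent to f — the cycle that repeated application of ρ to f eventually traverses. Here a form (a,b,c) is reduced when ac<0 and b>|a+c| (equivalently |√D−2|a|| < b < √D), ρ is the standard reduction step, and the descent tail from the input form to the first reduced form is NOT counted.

D = 28, ⌊√D⌋ = 5
river: ρ → (-3,4,1)
river: ρ → (1,4,-3)
river: ρ → (-3,2,2)
river: ρ → (2,2,-3)
ρ-cycle length = 4 (tail of 0 descent steps not counted)

4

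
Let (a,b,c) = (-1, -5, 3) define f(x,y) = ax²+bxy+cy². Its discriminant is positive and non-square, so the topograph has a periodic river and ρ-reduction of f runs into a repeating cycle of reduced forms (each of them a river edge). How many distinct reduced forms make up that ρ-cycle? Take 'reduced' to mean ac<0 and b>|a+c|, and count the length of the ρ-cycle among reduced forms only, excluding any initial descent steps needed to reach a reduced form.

D = 37, ⌊√D⌋ = 6
descent: ρ → (3,5,-1)  [lands on river]
river: ρ → (-1,5,3)
river: ρ → (3,1,-3)
river: ρ → (-3,5,1)
river: ρ → (1,5,-3)
river: ρ → (-3,1,3)
ρ-cycle length = 6 (tail of 1 descent step not counted)

6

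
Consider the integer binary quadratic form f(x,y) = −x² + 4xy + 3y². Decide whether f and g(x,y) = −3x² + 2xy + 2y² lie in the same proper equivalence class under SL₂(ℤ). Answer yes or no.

D₁ = 28, D₂ = 28
river cycle of f (length 4): (3, 2, -2), (-2, 2, 3), (3, 4, -1), (-1, 4, 3)
river cycle of g (length 4): (2, 2, -3), (-3, 4, 1), (1, 4, -3), (-3, 2, 2)
cycles differ ⇒ inequivalent

no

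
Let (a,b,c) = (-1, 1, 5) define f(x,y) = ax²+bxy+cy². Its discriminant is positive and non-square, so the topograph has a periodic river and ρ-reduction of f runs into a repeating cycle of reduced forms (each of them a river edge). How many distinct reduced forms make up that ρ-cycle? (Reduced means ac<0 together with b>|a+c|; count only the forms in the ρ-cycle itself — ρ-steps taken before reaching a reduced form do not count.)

D = 21, ⌊√D⌋ = 4
descent: ρ → (5,-1,-1)
descent: ρ → (-1,3,3)  [lands on river]
river: ρ → (3,3,-1)
ρ-cycle length = 2 (tail of 2 descent steps not counted)

2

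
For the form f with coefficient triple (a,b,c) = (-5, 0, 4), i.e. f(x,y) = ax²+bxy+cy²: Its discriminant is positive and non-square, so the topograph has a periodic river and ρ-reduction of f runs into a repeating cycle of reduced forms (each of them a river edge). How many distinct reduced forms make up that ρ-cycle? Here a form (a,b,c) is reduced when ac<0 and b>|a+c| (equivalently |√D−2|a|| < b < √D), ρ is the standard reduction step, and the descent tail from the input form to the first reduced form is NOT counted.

D = 80, ⌊√D⌋ = 8
descent: ρ → (4,8,-1)  [lands on river]
river: ρ → (-1,8,4)
ρ-cycle length = 2 (tail of 1 descent step not counted)

2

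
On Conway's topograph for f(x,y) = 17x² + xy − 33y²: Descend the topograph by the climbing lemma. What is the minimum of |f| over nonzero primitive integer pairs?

descent: ρ → (-33,-1,17)
descent: ρ → (17,35,-15)  [lands on river]
river: ρ → (-15,25,27)
river: ρ → (27,29,-13)
river: ρ → (-13,23,33)
river: ρ → (33,43,-3)
river: ρ → (-3,47,3)
river: ρ → (3,43,-33)
river: ρ → (-33,23,13)
river: ρ → (13,29,-27)
river: ρ → (-27,25,15)
river: ρ → (15,35,-17)
river: ρ → (-17,33,17)
closes: descent 2, river 12
min |a| on river = 3

3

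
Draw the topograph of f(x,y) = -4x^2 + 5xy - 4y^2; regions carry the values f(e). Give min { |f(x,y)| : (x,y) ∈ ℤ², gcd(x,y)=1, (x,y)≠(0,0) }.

translate: b→3 (≡-5 mod 8), so (4,-5,4)→(4,3,3)
flip: (4,3,3)→(3,-3,4)
translate: b→3 (≡-3 mod 6), so (3,-3,4)→(3,3,4)
reduced (well bottom): (3,3,4) with a≤c, −a<b≤a
well minimum |f| = |-3| = 3 (negative-definite)

3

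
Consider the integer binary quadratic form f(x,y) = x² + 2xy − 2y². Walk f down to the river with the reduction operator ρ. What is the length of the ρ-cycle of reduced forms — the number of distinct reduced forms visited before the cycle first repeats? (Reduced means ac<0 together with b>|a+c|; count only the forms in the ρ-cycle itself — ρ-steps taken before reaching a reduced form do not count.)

D = 12, ⌊√D⌋ = 3
river: ρ → (-2,2,1)
river: ρ → (1,2,-2)
ρ-cycle length = 2 (tail of 0 descent steps not counted)

2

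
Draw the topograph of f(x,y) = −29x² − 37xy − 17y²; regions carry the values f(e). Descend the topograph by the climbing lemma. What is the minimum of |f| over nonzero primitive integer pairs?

translate: b→-21 (≡37 mod 58), so (29,37,17)→(29,-21,9)
flip: (29,-21,9)→(9,21,29)
translate: b→3 (≡21 mod 18), so (9,21,29)→(9,3,17)
reduced (well bottom): (9,3,17) with a≤c, −a<b≤a
well minimum |f| = |-9| = 9 (negative-definite)

9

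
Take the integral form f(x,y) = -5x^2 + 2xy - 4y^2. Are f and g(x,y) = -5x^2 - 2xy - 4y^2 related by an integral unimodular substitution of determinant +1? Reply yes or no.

D₁ = -76, D₂ = -76
f is negative-definite; reduce −f:
−f: flip: (5,-2,4)→(4,2,5)
−f: reduced (well bottom): (4,2,5) with a≤c, −a<b≤a
flip sign back: reduced form of f is (-4,-2,-5)
g is negative-definite; reduce −g:
−g: flip: (5,2,4)→(4,-2,5)
−g: reduced (well bottom): (4,-2,5) with a≤c, −a<b≤a
flip sign back: reduced form of g is (-4,2,-5)
reduced forms (-4, -2, -5) vs (-4, 2, -5) ⇒ inequivalent

no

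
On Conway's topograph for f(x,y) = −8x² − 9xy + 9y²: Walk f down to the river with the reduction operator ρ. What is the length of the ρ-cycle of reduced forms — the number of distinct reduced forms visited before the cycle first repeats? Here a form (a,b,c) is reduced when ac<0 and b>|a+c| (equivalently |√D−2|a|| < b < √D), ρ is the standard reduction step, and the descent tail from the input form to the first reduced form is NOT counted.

D = 369, ⌊√D⌋ = 19
descent: ρ → (9,9,-8)  [lands on river]
river: ρ → (-8,7,10)
river: ρ → (10,13,-5)
river: ρ → (-5,17,4)
river: ρ → (4,15,-9)
river: ρ → (-9,3,10)
river: ρ → (10,17,-2)
river: ρ → (-2,19,1)
river: ρ → (1,19,-2)
river: ρ → (-2,17,10)
river: ρ → (10,3,-9)
river: ρ → (-9,15,4)
river: ρ → (4,17,-5)
river: ρ → (-5,13,10)
river: ρ → (10,7,-8)
river: ρ → (-8,9,9)
ρ-cycle length = 16 (tail of 1 descent step not counted)

16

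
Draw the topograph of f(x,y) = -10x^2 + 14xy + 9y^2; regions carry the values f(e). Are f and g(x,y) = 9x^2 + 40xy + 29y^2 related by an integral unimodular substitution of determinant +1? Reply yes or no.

D₁ = 556, D₂ = 556
river cycle of f (length 18): (9, 22, -2), (-2, 22, 9), (9, 14, -10), (-10, 6, 13), (13, 20, -3), (-3, 22, 6), (6, 14, -15), (-15, 16, 5), (5, 14, -18), (-18, 22, 1), … (8 more)
river cycle of g (length 18): (-2, 22, 9), (9, 14, -10), (-10, 6, 13), (13, 20, -3), (-3, 22, 6), (6, 14, -15), (-15, 16, 5), (5, 14, -18), (-18, 22, 1), (1, 22, -18), … (8 more)
cycles coincide ⇒ equivalent

yes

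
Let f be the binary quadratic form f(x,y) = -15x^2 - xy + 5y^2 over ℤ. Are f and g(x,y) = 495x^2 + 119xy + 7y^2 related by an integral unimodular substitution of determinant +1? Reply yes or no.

D₁ = 301, D₂ = 301
river cycle of f (length 10): (5, 11, -9), (-9, 7, 7), (7, 7, -9), (-9, 11, 5), (5, 9, -11), (-11, 13, 3), (3, 17, -1), (-1, 17, 3), (3, 13, -11), (-11, 9, 5)
river cycle of g (length 10): (7, 7, -9), (-9, 11, 5), (5, 9, -11), (-11, 13, 3), (3, 17, -1), (-1, 17, 3), (3, 13, -11), (-11, 9, 5), (5, 11, -9), (-9, 7, 7)
cycles coincide ⇒ equivalent

yes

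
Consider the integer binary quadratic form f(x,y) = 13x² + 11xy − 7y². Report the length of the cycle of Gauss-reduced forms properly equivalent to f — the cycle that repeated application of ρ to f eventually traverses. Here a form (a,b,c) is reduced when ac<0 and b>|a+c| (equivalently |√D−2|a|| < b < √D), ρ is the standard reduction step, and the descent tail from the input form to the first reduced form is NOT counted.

D = 485, ⌊√D⌋ = 22
river: ρ → (-7,17,7)
river: ρ → (7,11,-13)
river: ρ → (-13,15,5)
river: ρ → (5,15,-13)
river: ρ → (-13,11,7)
river: ρ → (7,17,-7)
river: ρ → (-7,11,13)
river: ρ → (13,15,-5)
river: ρ → (-5,15,13)
river: ρ → (13,11,-7)
ρ-cycle length = 10 (tail of 0 descent steps not counted)

10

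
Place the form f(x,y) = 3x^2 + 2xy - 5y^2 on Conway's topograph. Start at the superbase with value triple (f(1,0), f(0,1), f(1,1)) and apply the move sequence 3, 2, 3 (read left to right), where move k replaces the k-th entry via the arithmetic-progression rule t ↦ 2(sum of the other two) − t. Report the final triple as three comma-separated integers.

start (3,-5,0) = (f(1,0),f(0,1),f(1,1))
replace slot 3: 2·(3+(-5)) − 0 = -4 → (3,-5,-4)
replace slot 2: 2·(3+(-4)) − (-5) = 3 → (3,3,-4)
replace slot 3: 2·(3+3) − (-4) = 16 → (3,3,16)

3,3,16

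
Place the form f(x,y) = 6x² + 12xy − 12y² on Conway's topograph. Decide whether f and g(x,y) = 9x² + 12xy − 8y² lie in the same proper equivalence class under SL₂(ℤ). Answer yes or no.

D₁ = 432, D₂ = 432
river cycle of f (length 2): (-12, 12, 6), (6, 12, -12)
river cycle of g (length 8): (-8, 20, 1), (1, 20, -8), (-8, 12, 9), (9, 6, -11), (-11, 16, 4), (4, 16, -11), (-11, 6, 9), (9, 12, -8)
cycles differ ⇒ inequivalent

no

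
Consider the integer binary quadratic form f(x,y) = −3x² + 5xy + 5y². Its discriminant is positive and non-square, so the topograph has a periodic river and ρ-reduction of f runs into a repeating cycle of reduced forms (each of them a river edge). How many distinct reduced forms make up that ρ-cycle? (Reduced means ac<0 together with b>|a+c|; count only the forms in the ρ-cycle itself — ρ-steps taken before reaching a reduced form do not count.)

D = 85, ⌊√D⌋ = 9
river: ρ → (5,5,-3)
river: ρ → (-3,7,3)
river: ρ → (3,5,-5)
river: ρ → (-5,5,3)
river: ρ → (3,7,-3)
river: ρ → (-3,5,5)
ρ-cycle length = 6 (tail of 0 descent steps not counted)

6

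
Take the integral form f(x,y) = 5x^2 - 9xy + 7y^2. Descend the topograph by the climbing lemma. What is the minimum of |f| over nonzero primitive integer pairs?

translate: b→1 (≡-9 mod 10), so (5,-9,7)→(5,1,3)
flip: (5,1,3)→(3,-1,5)
reduced (well bottom): (3,-1,5) with a≤c, −a<b≤a
well minimum = a = 3

3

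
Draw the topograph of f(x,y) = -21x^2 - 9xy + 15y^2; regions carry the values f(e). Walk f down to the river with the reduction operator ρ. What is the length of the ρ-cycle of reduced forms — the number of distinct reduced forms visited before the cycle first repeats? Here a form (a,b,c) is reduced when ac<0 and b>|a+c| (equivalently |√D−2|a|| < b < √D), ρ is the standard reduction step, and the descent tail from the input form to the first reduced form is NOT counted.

D = 1341, ⌊√D⌋ = 36
descent: ρ → (15,9,-21)  [lands on river]
river: ρ → (-21,33,3)
river: ρ → (3,33,-21)
river: ρ → (-21,9,15)
river: ρ → (15,21,-15)
river: ρ → (-15,9,21)
river: ρ → (21,33,-3)
river: ρ → (-3,33,21)
river: ρ → (21,9,-15)
river: ρ → (-15,21,15)
ρ-cycle length = 10 (tail of 1 descent step not counted)

10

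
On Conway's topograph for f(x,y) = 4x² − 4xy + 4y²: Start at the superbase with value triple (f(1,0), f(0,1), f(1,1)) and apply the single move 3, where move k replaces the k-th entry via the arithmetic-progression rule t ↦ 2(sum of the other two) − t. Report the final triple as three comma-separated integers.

start (4,4,4) = (f(1,0),f(0,1),f(1,1))
replace slot 3: 2·(4+4) − 4 = 12 → (4,4,12)

4,4,12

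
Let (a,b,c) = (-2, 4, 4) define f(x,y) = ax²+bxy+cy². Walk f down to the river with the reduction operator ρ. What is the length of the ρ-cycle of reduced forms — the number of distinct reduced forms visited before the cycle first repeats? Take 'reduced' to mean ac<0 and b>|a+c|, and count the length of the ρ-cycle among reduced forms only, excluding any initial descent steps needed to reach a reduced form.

D = 48, ⌊√D⌋ = 6
river: ρ → (4,4,-2)
river: ρ → (-2,4,4)
ρ-cycle length = 2 (tail of 0 descent steps not counted)

2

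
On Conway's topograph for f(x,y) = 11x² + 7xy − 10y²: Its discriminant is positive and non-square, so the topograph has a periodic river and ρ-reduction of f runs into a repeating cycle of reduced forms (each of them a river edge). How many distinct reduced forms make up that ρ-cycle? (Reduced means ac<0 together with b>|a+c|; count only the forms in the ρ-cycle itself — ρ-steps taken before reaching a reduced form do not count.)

D = 489, ⌊√D⌋ = 22
river: ρ → (-10,13,8)
river: ρ → (8,19,-4)
river: ρ → (-4,21,3)
river: ρ → (3,21,-4)
river: ρ → (-4,19,8)
river: ρ → (8,13,-10)
river: ρ → (-10,7,11)
river: ρ → (11,15,-6)
river: ρ → (-6,21,2)
river: ρ → (2,19,-16)
river: ρ → (-16,13,5)
river: ρ → (5,17,-10)
river: ρ → (-10,3,12)
river: ρ → (12,21,-1)
river: ρ → (-1,21,12)
river: ρ → (12,3,-10)
river: ρ → (-10,17,5)
river: ρ → (5,13,-16)
river: ρ → (-16,19,2)
river: ρ → (2,21,-6)
river: ρ → (-6,15,11)
river: ρ → (11,7,-10)
ρ-cycle length = 22 (tail of 0 descent steps not counted)

22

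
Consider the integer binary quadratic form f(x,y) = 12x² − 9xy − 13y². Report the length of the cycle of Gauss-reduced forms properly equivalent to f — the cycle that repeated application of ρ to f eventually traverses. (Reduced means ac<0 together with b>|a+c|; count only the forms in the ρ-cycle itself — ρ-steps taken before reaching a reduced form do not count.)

D = 705, ⌊√D⌋ = 26
descent: ρ → (-13,9,12)  [lands on river]
river: ρ → (12,15,-10)
river: ρ → (-10,25,2)
river: ρ → (2,23,-22)
river: ρ → (-22,21,3)
river: ρ → (3,21,-22)
river: ρ → (-22,23,2)
river: ρ → (2,25,-10)
river: ρ → (-10,15,12)
river: ρ → (12,9,-13)
river: ρ → (-13,17,8)
river: ρ → (8,15,-15)
river: ρ → (-15,15,8)
river: ρ → (8,17,-13)
ρ-cycle length = 14 (tail of 1 descent step not counted)

14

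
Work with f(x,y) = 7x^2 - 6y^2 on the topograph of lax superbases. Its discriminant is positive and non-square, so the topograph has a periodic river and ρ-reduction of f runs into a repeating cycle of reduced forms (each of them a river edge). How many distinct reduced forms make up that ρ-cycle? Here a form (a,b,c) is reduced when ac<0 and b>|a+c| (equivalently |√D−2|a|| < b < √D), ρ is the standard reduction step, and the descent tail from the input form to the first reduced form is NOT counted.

D = 168, ⌊√D⌋ = 12
descent: ρ → (-6,12,1)  [lands on river]
river: ρ → (1,12,-6)
ρ-cycle length = 2 (tail of 1 descent step not counted)

2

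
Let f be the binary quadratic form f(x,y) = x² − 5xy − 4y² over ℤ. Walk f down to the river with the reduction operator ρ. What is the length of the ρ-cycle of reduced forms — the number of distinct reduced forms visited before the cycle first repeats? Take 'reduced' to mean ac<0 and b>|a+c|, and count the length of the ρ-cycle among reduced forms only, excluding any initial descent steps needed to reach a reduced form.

D = 41, ⌊√D⌋ = 6
descent: ρ → (-4,5,1)  [lands on river]
river: ρ → (1,5,-4)
river: ρ → (-4,3,2)
river: ρ → (2,5,-2)
river: ρ → (-2,3,4)
river: ρ → (4,5,-1)
river: ρ → (-1,5,4)
river: ρ → (4,3,-2)
river: ρ → (-2,5,2)
river: ρ → (2,3,-4)
ρ-cycle length = 10 (tail of 1 descent step not counted)

10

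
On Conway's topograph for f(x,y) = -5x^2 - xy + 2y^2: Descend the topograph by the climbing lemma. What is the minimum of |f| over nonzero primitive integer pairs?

descent: ρ → (2,5,-2)  [lands on river]
river: ρ → (-2,3,4)
river: ρ → (4,5,-1)
river: ρ → (-1,5,4)
river: ρ → (4,3,-2)
river: ρ → (-2,5,2)
river: ρ → (2,3,-4)
river: ρ → (-4,5,1)
river: ρ → (1,5,-4)
river: ρ → (-4,3,2)
closes: descent 1, river 10
min |a| on river = 1

1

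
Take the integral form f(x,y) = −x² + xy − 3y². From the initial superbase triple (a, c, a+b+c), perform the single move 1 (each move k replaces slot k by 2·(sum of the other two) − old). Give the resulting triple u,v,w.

start (-1,-3,-3) = (f(1,0),f(0,1),f(1,1))
replace slot 1: 2·((-3)+(-3)) − (-1) = -11 → (-11,-3,-3)

-11,-3,-3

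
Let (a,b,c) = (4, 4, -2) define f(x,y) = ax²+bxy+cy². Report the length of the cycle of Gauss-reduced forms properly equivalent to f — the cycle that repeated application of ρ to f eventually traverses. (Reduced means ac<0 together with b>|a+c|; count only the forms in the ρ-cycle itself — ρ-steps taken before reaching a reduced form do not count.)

D = 48, ⌊√D⌋ = 6
river: ρ → (-2,4,4)
river: ρ → (4,4,-2)
ρ-cycle length = 2 (tail of 0 descent steps not counted)

2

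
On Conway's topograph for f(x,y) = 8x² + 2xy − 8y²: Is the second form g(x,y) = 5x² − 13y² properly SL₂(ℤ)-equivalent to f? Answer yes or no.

D₁ = 260, D₂ = 260
river cycle of f (length 6): (-8, 14, 2), (2, 14, -8), (-8, 2, 8), (8, 14, -2), (-2, 14, 8), (8, 2, -8)
river cycle of g (length 10): (5, 10, -8), (-8, 6, 7), (7, 8, -7), (-7, 6, 8), (8, 10, -5), (-5, 10, 8), (8, 6, -7), (-7, 8, 7), (7, 6, -8), (-8, 10, 5)
cycles differ ⇒ inequivalent

no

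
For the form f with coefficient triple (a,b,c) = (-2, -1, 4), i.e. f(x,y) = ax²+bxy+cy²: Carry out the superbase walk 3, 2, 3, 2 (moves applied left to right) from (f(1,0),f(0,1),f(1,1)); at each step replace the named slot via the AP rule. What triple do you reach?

start (-2,4,1) = (f(1,0),f(0,1),f(1,1))
replace slot 3: 2·((-2)+4) − 1 = 3 → (-2,4,3)
replace slot 2: 2·((-2)+3) − 4 = -2 → (-2,-2,3)
replace slot 3: 2·((-2)+(-2)) − 3 = -11 → (-2,-2,-11)
replace slot 2: 2·((-2)+(-11)) − (-2) = -24 → (-2,-24,-11)

-2,-24,-11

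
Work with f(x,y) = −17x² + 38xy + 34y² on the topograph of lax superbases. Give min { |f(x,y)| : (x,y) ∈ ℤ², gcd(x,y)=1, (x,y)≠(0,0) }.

river: ρ → (34,30,-21)
river: ρ → (-21,54,10)
river: ρ → (10,46,-41)
river: ρ → (-41,36,15)
river: ρ → (15,54,-14)
river: ρ → (-14,58,7)
river: ρ → (7,54,-30)
river: ρ → (-30,6,31)
river: ρ → (31,56,-5)
river: ρ → (-5,54,42)
river: ρ → (42,30,-17)
river: ρ → (-17,38,34)
closes: descent 0, river 12
min |a| on river = 5

5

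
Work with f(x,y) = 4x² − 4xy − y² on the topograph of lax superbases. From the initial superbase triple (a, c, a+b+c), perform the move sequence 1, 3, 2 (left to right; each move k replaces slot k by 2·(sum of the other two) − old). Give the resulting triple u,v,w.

start (4,-1,-1) = (f(1,0),f(0,1),f(1,1))
replace slot 1: 2·((-1)+(-1)) − 4 = -8 → (-8,-1,-1)
replace slot 3: 2·((-8)+(-1)) − (-1) = -17 → (-8,-1,-17)
replace slot 2: 2·((-8)+(-17)) − (-1) = -49 → (-8,-49,-17)

-8,-49,-17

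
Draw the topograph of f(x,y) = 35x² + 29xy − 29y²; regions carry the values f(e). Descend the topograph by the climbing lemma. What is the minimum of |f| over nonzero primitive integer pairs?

river: ρ → (-29,29,35)
river: ρ → (35,41,-23)
river: ρ → (-23,51,25)
river: ρ → (25,49,-25)
river: ρ → (-25,51,23)
river: ρ → (23,41,-35)
river: ρ → (-35,29,29)
river: ρ → (29,29,-35)
river: ρ → (-35,41,23)
river: ρ → (23,51,-25)
river: ρ → (-25,49,25)
river: ρ → (25,51,-23)
river: ρ → (-23,41,35)
river: ρ → (35,29,-29)
closes: descent 0, river 14
min |a| on river = 23

23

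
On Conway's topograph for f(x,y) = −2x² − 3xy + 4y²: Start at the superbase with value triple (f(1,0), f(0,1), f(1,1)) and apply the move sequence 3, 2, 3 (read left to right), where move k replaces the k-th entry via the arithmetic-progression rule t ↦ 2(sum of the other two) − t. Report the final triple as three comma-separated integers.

start (-2,4,-1) = (f(1,0),f(0,1),f(1,1))
replace slot 3: 2·((-2)+4) − (-1) = 5 → (-2,4,5)
replace slot 2: 2·((-2)+5) − 4 = 2 → (-2,2,5)
replace slot 3: 2·((-2)+2) − 5 = -5 → (-2,2,-5)

-2,2,-5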